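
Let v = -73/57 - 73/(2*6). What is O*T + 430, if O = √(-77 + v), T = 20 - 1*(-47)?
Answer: 430 + 67*I*√1096395/114 ≈ 430.0 + 615.39*I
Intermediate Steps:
T = 67 (T = 20 + 47 = 67)
v = -1679/228 (v = -73*1/57 - 73/12 = -73/57 - 73*1/12 = -73/57 - 73/12 = -1679/228 ≈ -7.3640)
O = I*√1096395/114 (O = √(-77 - 1679/228) = √(-19235/228) = I*√1096395/114 ≈ 9.185*I)
O*T + 430 = (I*√1096395/114)*67 + 430 = 67*I*√1096395/114 + 430 = 430 + 67*I*√1096395/114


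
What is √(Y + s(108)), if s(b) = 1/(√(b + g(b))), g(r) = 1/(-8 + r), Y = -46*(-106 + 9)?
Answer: √(520544063662 + 108010*√10801)/10801 ≈ 66.799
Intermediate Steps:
Y = 4462 (Y = -46*(-97) = 4462)
s(b) = (b + 1/(-8 + b))^(-½) (s(b) = 1/(√(b + 1/(-8 + b))) = (b + 1/(-8 + b))^(-½))
√(Y + s(108)) = √(4462 + ((1 + 108*(-8 + 108))/(-8 + 108))^(-½)) = √(4462 + ((1 + 108*100)/100)^(-½)) = √(4462 + ((1 + 10800)/100)^(-½)) = √(4462 + ((1/100)*10801)^(-½)) = √(4462 + (10801/100)^(-½)) = √(4462 + 10*√10801/10801)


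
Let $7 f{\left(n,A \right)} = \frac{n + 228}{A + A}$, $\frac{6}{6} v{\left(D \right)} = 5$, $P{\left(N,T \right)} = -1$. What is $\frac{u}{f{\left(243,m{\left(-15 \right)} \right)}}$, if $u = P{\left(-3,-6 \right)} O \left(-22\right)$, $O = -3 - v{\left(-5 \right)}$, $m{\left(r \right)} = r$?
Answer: $\frac{12320}{157} \approx 78.471$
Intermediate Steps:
$v{\left(D \right)} = 5$
$f{\left(n,A \right)} = \frac{228 + n}{14 A}$ ($f{\left(n,A \right)} = \frac{\left(n + 228\right) \frac{1}{A + A}}{7} = \frac{\left(228 + n\right) \frac{1}{2 A}}{7} = \frac{\frac{1}{2} \frac{1}{A} \left(228 + n\right)}{7} = \frac{228 + n}{14 A}$)
$O = -8$ ($O = -3 - 5 = -8$)
$u = -176$ ($u = \left(-1\right) \left(-8\right) \left(-22\right) = 8 \left(-22\right) = -176$)
$\frac{u}{f{\left(243,m{\left(-15 \right)} \right)}} = - \frac{176}{\frac{1}{14} \frac{1}{-15} \left(228 + 243\right)} = - \frac{176}{\frac{1}{14} \left(- \frac{1}{15}\right) 471} = - \frac{176}{- \frac{157}{70}} = \left(-176\right) \left(- \frac{70}{157}\right) = \frac{12320}{157}$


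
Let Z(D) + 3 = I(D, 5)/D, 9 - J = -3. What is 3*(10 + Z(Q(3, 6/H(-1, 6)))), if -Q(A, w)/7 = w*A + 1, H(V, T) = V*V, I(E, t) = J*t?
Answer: 2613/133 ≈ 19.647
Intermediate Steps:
J = 12 (J = 9 - 1*(-3) = 9 + 3 = 12)
I(E, t) = 12*t
H(V, T) = V²
Q(A, w) = -7 - 7*A*w (Q(A, w) = -7*(w*A + 1) = -7*(A*w + 1) = -7*(1 + A*w) = -7 - 7*A*w)
Z(D) = -3 + 60/D (Z(D) = -3 + (12*5)/D = -3 + 60/D)
3*(10 + Z(Q(3, 6/H(-1, 6)))) = 3*(10 + (-3 + 60/(-7 - 7*3*6/((-1)²)))) = 3*(10 + (-3 + 60/(-7 - 7*3*6/1))) = 3*(10 + (-3 + 60/(-7 - 7*3*6*1))) = 3*(10 + (-3 + 60/(-7 - 7*3*6))) = 3*(10 + (-3 + 60/(-7 - 126))) = 3*(10 + (-3 + 60/(-133))) = 3*(10 + (-3 + 60*(-1/133))) = 3*(10 + (-3 - 60/133)) = 3*(10 - 459/133) = 3*(871/133) = 2613/133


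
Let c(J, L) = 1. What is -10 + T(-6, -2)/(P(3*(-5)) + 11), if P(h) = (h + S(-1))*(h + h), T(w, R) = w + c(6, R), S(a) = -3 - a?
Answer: -5215/521 ≈ -10.010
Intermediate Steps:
T(w, R) = 1 + w (T(w, R) = w + 1 = 1 + w)
P(h) = 2*h*(-2 + h) (P(h) = (h + (-3 - 1*(-1)))*(h + h) = (h + (-3 + 1))*(2*h) = (h - 2)*(2*h) = (-2 + h)*(2*h) = 2*h*(-2 + h))
-10 + T(-6, -2)/(P(3*(-5)) + 11) = -10 + (1 - 6)/(2*(3*(-5))*(-2 + 3*(-5)) + 11) = -10 - 5/(2*(-15)*(-2 - 15) + 11) = -10 - 5/(2*(-15)*(-17) + 11) = -10 - 5/(510 + 11) = -10 - 5/521 = -5215/521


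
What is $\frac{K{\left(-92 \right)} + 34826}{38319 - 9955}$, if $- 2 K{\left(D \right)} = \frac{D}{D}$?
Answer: $\frac{69651}{56728} \approx 1.2278$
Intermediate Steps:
$K{\left(D \right)} = - \frac{1}{2}$ ($K{\left(D \right)} = - \frac{D \frac{1}{D}}{2} = \left(- \frac{1}{2}\right) 1 = - \frac{1}{2}$)
$\frac{K{\left(-92 \right)} + 34826}{38319 - 9955} = \frac{- \frac{1}{2} + 34826}{38319 - 9955} = \frac{69651}{2 \cdot 28364} = \frac{69651}{2} \cdot \frac{1}{28364} = \frac{69651}{56728}$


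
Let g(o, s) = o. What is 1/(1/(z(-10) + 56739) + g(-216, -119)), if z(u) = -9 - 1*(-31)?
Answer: -56761/12260375 ≈ -0.0046296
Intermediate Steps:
z(u) = 22 (z(u) = -9 + 31 = 22)
1/(1/(z(-10) + 56739) + g(-216, -119)) = 1/(1/(22 + 56739) - 216) = 1/(1/56761 - 216) = 1/(-12260375/56761) = -56761/12260375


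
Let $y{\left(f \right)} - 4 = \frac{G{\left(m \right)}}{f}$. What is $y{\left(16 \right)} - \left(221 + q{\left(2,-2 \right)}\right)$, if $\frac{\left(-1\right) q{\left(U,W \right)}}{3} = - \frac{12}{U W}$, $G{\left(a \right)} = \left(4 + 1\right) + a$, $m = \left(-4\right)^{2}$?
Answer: $- \frac{3307}{16} \approx -206.69$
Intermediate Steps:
$m = 16$
$G{\left(a \right)} = 5 + a$
$q{\left(U,W \right)} = \frac{36}{U W}$ ($q{\left(U,W \right)} = - 3 \left(- \frac{12}{U W}\right) = \frac{36}{U W}$)
$y{\left(f \right)} = 4 + \frac{21}{f}$ ($y{\left(f \right)} = 4 + \frac{5 + 16}{f} = 4 + \frac{21}{f}$)
$y{\left(16 \right)} - \left(221 + q{\left(2,-2 \right)}\right) = \left(4 + \frac{21}{16}\right) - \left(221 + \frac{36}{2 \left(-2\right)}\right) = \left(4 + 21 \cdot \frac{1}{16}\right) - \left(221 + 36 \cdot \frac{1}{2} \left(- \frac{1}{2}\right)\right) = \left(4 + \frac{21}{16}\right) - 212 = \frac{85}{16} + \left(-221 + 9\right) = \frac{85}{16} - 212 = - \frac{3307}{16}$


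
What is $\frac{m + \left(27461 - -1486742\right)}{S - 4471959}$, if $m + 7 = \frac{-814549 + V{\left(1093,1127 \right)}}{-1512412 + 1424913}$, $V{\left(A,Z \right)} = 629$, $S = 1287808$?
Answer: $- \frac{132491449724}{278610028349} \approx -0.47554$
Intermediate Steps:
$m = \frac{201427}{87499}$ ($m = -7 + \frac{-814549 + 629}{-1512412 + 1424913} = -7 - \frac{813920}{-87499} = -7 - - \frac{813920}{87499} = -7 + \frac{813920}{87499} = \frac{201427}{87499} \approx 2.302$)
$\frac{m + \left(27461 - -1486742\right)}{S - 4471959} = \frac{\frac{201427}{87499} + \left(27461 - -1486742\right)}{1287808 - 4471959} = \frac{\frac{201427}{87499} + \left(27461 + 1486742\right)}{-3184151} = \left(\frac{201427}{87499} + 1514203\right) \left(- \frac{1}{3184151}\right) = \frac{132491449724}{87499} \left(- \frac{1}{3184151}\right) = - \frac{132491449724}{278610028349}$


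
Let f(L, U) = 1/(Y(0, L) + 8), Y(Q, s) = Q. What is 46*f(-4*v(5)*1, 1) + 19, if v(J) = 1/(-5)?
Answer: 99/4 ≈ 24.750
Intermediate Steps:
v(J) = -1/5
f(L, U) = 1/8 (f(L, U) = 1/(0 + 8) = 1/8)
46*f(-4*v(5)*1, 1) + 19 = 46*(1/8) + 19 = 23/4 + 19 = 99/4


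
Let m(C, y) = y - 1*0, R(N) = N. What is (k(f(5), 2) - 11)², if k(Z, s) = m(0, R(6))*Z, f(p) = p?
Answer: 361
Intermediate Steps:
m(C, y) = y (m(C, y) = y + 0 = y)
k(Z, s) = 6*Z
(k(f(5), 2) - 11)² = (6*5 - 11)² = (30 - 11)² = 19² = 361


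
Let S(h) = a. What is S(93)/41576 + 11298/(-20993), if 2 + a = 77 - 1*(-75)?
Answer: -33326907/62343212 ≈ -0.53457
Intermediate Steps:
a = 150 (a = -2 + (77 - 1*(-75)) = -2 + (77 + 75) = -2 + 152 = 150)
S(h) = 150
S(93)/41576 + 11298/(-20993) = 150/41576 + 11298/(-20993) = 150*(1/41576) + 11298*(-1/20993) = 75/20788 - 1614/2999 = -33326907/62343212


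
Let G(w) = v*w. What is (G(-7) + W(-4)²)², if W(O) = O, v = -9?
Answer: 6241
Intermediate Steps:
G(w) = -9*w
(G(-7) + W(-4)²)² = (-9*(-7) + (-4)²)² = (63 + 16)² = 79² = 6241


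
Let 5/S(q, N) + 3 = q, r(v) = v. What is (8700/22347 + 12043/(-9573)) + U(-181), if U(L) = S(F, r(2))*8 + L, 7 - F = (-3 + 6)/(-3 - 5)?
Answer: -28739562160/166388313 ≈ -172.73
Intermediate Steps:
F = 59/8 (F = 7 - (-3 + 6)/(-3 - 5) = 7 - 3/(-8) = 7 - 3*(-1)/8 = 7 - 1*(-3/8) = 7 + 3/8 = 59/8 ≈ 7.3750)
S(q, N) = 5/(-3 + q)
U(L) = 64/7 + L (U(L) = (5/(-3 + 59/8))*8 + L = (5/(35/8))*8 + L = (5*(8/35))*8 + L = (8/7)*8 + L = 64/7 + L)
(8700/22347 + 12043/(-9573)) + U(-181) = (8700/22347 + 12043/(-9573)) + (64/7 - 181) = (8700*(1/22347) + 12043*(-1/9573)) - 1203/7 = (2900/7449 - 12043/9573) - 1203/7 = -20648869/23769759 - 1203/7 = -28739562160/166388313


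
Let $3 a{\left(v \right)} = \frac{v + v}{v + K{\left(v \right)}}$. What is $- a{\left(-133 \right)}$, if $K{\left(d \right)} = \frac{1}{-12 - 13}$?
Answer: $- \frac{3325}{4989} \approx -0.66647$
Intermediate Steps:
$K{\left(d \right)} = - \frac{1}{25}$ ($K{\left(d \right)} = \frac{1}{-25} = - \frac{1}{25}$)
$a{\left(v \right)} = \frac{2 v}{3 \left(- \frac{1}{25} + v\right)}$ ($a{\left(v \right)} = \frac{\left(v + v\right) \frac{1}{v - \frac{1}{25}}}{3} = \frac{2 v \frac{1}{- \frac{1}{25} + v}}{3} = \frac{2 v}{3 \left(- \frac{1}{25} + v\right)}$)
$- a{\left(-133 \right)} = - \frac{50 \left(-133\right)}{3 \left(-1 + 25 \left(-133\right)\right)} = - \frac{50 \left(-133\right)}{3 \left(-1 - 3325\right)} = - \frac{50 \left(-133\right)}{3 \left(-3326\right)} = - \frac{50 \left(-133\right) \left(-1\right)}{3 \cdot 3326} = \left(-1\right) \frac{3325}{4989} = - \frac{3325}{4989}$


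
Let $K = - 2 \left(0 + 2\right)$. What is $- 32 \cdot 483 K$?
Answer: $61824$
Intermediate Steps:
$K = -4$ ($K = \left(-2\right) 2 = -4$)
$- 32 \cdot 483 K = - 32 \cdot 483 \left(-4\right) = \left(-32\right) \left(-1932\right) = 61824$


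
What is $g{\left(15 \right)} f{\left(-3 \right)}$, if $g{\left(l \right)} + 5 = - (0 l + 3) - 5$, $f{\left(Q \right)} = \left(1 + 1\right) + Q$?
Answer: $13$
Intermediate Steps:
$f{\left(Q \right)} = 2 + Q$
$g{\left(l \right)} = -13$ ($g{\left(l \right)} = -5 - 8 = -13$)
$g{\left(15 \right)} f{\left(-3 \right)} = - 13 \left(2 - 3\right) = \left(-13\right) \left(-1\right) = 13$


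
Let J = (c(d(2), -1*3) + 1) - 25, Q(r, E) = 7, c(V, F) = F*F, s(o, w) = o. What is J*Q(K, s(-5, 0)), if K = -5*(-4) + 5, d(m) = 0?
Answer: -105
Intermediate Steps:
c(V, F) = F²
K = 25 (K = 20 + 5 = 25)
J = -15 (J = ((-1*3)² + 1) - 25 = ((-3)² + 1) - 25 = (9 + 1) - 25 = 10 - 25 = -15)
J*Q(K, s(-5, 0)) = -15*7 = -105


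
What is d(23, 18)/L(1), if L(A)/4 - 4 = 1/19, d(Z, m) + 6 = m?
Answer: 57/77 ≈ 0.74026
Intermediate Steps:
d(Z, m) = -6 + m
L(A) = 308/19 (L(A) = 16 + 4/19 = 308/19)
d(23, 18)/L(1) = (-6 + 18)/(308/19) = 12*(19/308) = 57/77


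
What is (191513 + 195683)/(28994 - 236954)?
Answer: -96799/51990 ≈ -1.8619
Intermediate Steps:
(191513 + 195683)/(28994 - 236954) = 387196/(-207960) = 387196*(-1/207960) = -96799/51990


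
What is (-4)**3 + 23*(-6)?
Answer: -202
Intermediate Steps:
(-4)**3 + 23*(-6) = -64 - 138 = -202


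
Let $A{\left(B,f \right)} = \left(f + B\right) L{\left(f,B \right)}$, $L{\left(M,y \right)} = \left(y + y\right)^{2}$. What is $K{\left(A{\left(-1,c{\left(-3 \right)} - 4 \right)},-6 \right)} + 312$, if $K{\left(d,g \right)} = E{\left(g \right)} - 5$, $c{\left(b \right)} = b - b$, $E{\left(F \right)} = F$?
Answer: $301$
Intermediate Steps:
$c{\left(b \right)} = 0$
$L{\left(M,y \right)} = 4 y^{2}$ ($L{\left(M,y \right)} = \left(2 y\right)^{2} = 4 y^{2}$)
$A{\left(B,f \right)} = 4 B^{2} \left(B + f\right)$ ($A{\left(B,f \right)} = \left(f + B\right) 4 B^{2} = \left(B + f\right) 4 B^{2} = 4 B^{2} \left(B + f\right)$)
$K{\left(d,g \right)} = -5 + g$ ($K{\left(d,g \right)} = g - 5 = -5 + g$)
$K{\left(A{\left(-1,c{\left(-3 \right)} - 4 \right)},-6 \right)} + 312 = \left(-5 - 6\right) + 312 = -11 + 312 = 301$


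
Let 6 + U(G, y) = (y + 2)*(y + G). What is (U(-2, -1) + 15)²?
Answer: 36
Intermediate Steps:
U(G, y) = -6 + (2 + y)*(G + y) (U(G, y) = -6 + (y + 2)*(y + G) = -6 + (2 + y)*(G + y))
(U(-2, -1) + 15)² = ((-6 + (-1)² + 2*(-2) + 2*(-1) - 2*(-1)) + 15)² = ((-6 + 1 - 4 - 2 + 2) + 15)² = (-9 + 15)² = 6² = 36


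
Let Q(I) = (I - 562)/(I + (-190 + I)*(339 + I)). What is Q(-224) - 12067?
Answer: -288606046/23917 ≈ -12067.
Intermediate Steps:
Q(I) = (-562 + I)/(I + (-190 + I)*(339 + I))
Q(-224) - 12067 = (-562 - 224)/(-64410 + (-224)² + 150*(-224)) - 12067 = -786/(-64410 + 50176 - 33600) - 12067 = -786/(-47834) - 12067 = -1/47834*(-786) - 12067 = 393/23917 - 12067 = -288606046/23917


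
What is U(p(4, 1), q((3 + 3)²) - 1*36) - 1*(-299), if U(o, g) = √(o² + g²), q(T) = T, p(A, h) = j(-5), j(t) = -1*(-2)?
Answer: 301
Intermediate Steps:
j(t) = 2
p(A, h) = 2
U(o, g) = √(g² + o²)
U(p(4, 1), q((3 + 3)²) - 1*36) - 1*(-299) = √(((3 + 3)² - 1*36)² + 2²) - 1*(-299) = √((6² - 36)² + 4) + 299 = √((36 - 36)² + 4) + 299 = √(0² + 4) + 299 = √(0 + 4) + 299 = √4 + 299 = 2 + 299 = 301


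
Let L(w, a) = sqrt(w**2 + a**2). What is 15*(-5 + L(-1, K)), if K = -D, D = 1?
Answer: -75 + 15*sqrt(2) ≈ -53.787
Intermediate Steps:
K = -1 (K = -1*1 = -1)
L(w, a) = sqrt(a**2 + w**2)
15*(-5 + L(-1, K)) = 15*(-5 + sqrt((-1)**2 + (-1)**2)) = 15*(-5 + sqrt(1 + 1)) = 15*(-5 + sqrt(2)) = -75 + 15*sqrt(2)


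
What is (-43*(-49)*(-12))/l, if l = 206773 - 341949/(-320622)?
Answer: -900734072/7366257195 ≈ -0.12228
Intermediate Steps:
l = 22098771585/106874 (l = 206773 - 341949*(-1)/320622 = 206773 - 1*(-113983/106874) = 206773 + 113983/106874 = 22098771585/106874 ≈ 2.0677e+5)
(-43*(-49)*(-12))/l = (-43*(-49)*(-12))/(22098771585/106874) = (2107*(-12))*(106874/22098771585) = -25284*106874/22098771585 = -900734072/7366257195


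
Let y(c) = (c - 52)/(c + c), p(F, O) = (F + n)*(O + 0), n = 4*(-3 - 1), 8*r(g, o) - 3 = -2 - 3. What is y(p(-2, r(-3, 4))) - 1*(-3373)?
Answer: 60619/18 ≈ 3367.7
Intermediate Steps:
r(g, o) = -1/4 (r(g, o) = 3/8 + (-2 - 3)/8 = 3/8 + (1/8)*(-5) = 3/8 - 5/8 = -1/4)
n = -16 (n = 4*(-4) = -16)
p(F, O) = O*(-16 + F) (p(F, O) = (F - 16)*(O + 0) = (-16 + F)*O = O*(-16 + F))
y(c) = (-52 + c)/(2*c) (y(c) = (-52 + c)/((2*c)) = (-52 + c)*(1/(2*c)) = (-52 + c)/(2*c))
y(p(-2, r(-3, 4))) - 1*(-3373) = (-52 - (-16 - 2)/4)/(2*((-(-16 - 2)/4))) - 1*(-3373) = (-52 - 1/4*(-18))/(2*((-1/4*(-18)))) + 3373 = (-52 + 9/2)/(2*(9/2)) + 3373 = (1/2)*(2/9)*(-95/2) + 3373 = -95/18 + 3373 = 60619/18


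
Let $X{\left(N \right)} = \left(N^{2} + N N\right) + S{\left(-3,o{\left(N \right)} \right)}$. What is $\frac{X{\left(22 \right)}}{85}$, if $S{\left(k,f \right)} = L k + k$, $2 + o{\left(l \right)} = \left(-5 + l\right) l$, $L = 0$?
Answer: $\frac{193}{17} \approx 11.353$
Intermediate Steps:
$o{\left(l \right)} = -2 + l \left(-5 + l\right)$ ($o{\left(l \right)} = -2 + \left(-5 + l\right) l = -2 + l \left(-5 + l\right)$)
$S{\left(k,f \right)} = k$ ($S{\left(k,f \right)} = 0 k + k = 0 + k = k$)
$X{\left(N \right)} = -3 + 2 N^{2}$ ($X{\left(N \right)} = \left(N^{2} + N N\right) - 3 = \left(N^{2} + N^{2}\right) - 3 = 2 N^{2} - 3 = -3 + 2 N^{2}$)
$\frac{X{\left(22 \right)}}{85} = \frac{-3 + 2 \cdot 22^{2}}{85} = \left(-3 + 2 \cdot 484\right) \frac{1}{85} = \left(-3 + 968\right) \frac{1}{85} = 965 \cdot \frac{1}{85} = \frac{193}{17}$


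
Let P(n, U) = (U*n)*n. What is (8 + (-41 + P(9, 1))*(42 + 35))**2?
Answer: 9535744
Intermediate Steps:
P(n, U) = U*n**2
(8 + (-41 + P(9, 1))*(42 + 35))**2 = (8 + (-41 + 1*9**2)*(42 + 35))**2 = (8 + (-41 + 1*81)*77)**2 = (8 + (-41 + 81)*77)**2 = (8 + 40*77)**2 = (8 + 3080)**2 = 3088**2 = 9535744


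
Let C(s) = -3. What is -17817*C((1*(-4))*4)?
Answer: 53451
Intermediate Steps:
-17817*C((1*(-4))*4) = -17817*(-3) = 53451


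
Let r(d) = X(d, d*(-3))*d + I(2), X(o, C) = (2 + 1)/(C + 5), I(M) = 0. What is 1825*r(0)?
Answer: 0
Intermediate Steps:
X(o, C) = 3/(5 + C)
r(d) = 3*d/(5 - 3*d) (r(d) = (3/(5 + d*(-3)))*d + 0 = (3/(5 - 3*d))*d + 0 = 3*d/(5 - 3*d) + 0 = 3*d/(5 - 3*d))
1825*r(0) = 1825*(-3*0/(-5 + 3*0)) = 1825*(-3*0/(-5 + 0)) = 1825*(-3*0/(-5)) = 1825*(-3*0*(-⅕)) = 1825*0 = 0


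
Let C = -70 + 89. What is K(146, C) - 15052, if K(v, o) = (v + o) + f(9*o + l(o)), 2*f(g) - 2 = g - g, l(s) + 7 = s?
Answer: -14886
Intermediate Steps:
l(s) = -7 + s
C = 19
f(g) = 1 (f(g) = 1 + (g - g)/2 = 1 + (1/2)*0 = 1 + 0 = 1)
K(v, o) = 1 + o + v (K(v, o) = (v + o) + 1 = (o + v) + 1 = 1 + o + v)
K(146, C) - 15052 = (1 + 19 + 146) - 15052 = 166 - 15052 = -14886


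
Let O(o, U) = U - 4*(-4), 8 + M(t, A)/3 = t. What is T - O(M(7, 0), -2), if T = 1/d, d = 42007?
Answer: -588097/42007 ≈ -14.000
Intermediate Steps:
M(t, A) = -24 + 3*t
O(o, U) = 16 + U (O(o, U) = U + 16 = 16 + U)
T = 1/42007 ≈ 2.3806e-5
T - O(M(7, 0), -2) = 1/42007 - (16 - 2) = 1/42007 - 1*14 = 1/42007 - 14 = -588097/42007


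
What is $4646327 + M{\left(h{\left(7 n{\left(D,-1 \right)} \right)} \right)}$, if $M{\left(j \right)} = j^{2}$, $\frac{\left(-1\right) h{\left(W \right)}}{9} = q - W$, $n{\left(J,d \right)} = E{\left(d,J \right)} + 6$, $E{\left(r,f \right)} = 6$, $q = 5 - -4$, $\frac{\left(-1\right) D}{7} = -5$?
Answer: $5101952$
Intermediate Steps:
$D = 35$ ($D = \left(-7\right) \left(-5\right) = 35$)
$q = 9$ ($q = 5 + 4 = 9$)
$n{\left(J,d \right)} = 12$ ($n{\left(J,d \right)} = 6 + 6 = 12$)
$h{\left(W \right)} = -81 + 9 W$ ($h{\left(W \right)} = - 9 \left(9 - W\right) = -81 + 9 W$)
$4646327 + M{\left(h{\left(7 n{\left(D,-1 \right)} \right)} \right)} = 4646327 + \left(-81 + 9 \cdot 7 \cdot 12\right)^{2} = 4646327 + \left(-81 + 9 \cdot 84\right)^{2} = 4646327 + \left(-81 + 756\right)^{2} = 4646327 + 675^{2} = 4646327 + 455625 = 5101952$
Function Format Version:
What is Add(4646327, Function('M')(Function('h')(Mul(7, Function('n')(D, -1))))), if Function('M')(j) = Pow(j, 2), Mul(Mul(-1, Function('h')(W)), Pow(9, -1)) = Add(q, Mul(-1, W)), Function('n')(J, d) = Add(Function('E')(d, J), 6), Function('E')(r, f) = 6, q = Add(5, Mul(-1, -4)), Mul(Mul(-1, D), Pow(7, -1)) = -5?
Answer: 5101952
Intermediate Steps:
D = 35 (D = Mul(-7, -5) = 35)
q = 9 (q = Add(5, 4) = 9)
Function('n')(J, d) = 12 (Function('n')(J, d) = Add(6, 6) = 12)
Function('h')(W) = Add(-81, Mul(9, W)) (Function('h')(W) = Mul(-9, Add(9, Mul(-1, W))) = Add(-81, Mul(9, W)))
Add(4646327, Function('M')(Function('h')(Mul(7, Function('n')(D, -1))))) = Add(4646327, Pow(Add(-81, Mul(9, Mul(7, 12))), 2)) = Add(4646327, Pow(Add(-81, Mul(9, 84)), 2)) = Add(4646327, Pow(Add(-81, 756), 2)) = Add(4646327, Pow(675, 2)) = Add(4646327, 455625) = 5101952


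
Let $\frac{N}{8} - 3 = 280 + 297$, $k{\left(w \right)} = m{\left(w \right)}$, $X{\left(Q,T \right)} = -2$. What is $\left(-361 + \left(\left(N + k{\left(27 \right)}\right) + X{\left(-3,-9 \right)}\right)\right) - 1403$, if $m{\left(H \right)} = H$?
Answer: $2901$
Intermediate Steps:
$k{\left(w \right)} = w$
$N = 4640$ ($N = 24 + 8 \left(280 + 297\right) = 24 + 8 \cdot 577 = 24 + 4616 = 4640$)
$\left(-361 + \left(\left(N + k{\left(27 \right)}\right) + X{\left(-3,-9 \right)}\right)\right) - 1403 = \left(-361 + \left(\left(4640 + 27\right) - 2\right)\right) - 1403 = \left(-361 + \left(4667 - 2\right)\right) - 1403 = \left(-361 + 4665\right) - 1403 = 4304 - 1403 = 2901$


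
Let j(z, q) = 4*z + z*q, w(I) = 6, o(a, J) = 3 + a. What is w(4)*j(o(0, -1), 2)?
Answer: 108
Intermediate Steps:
j(z, q) = 4*z + q*z
w(4)*j(o(0, -1), 2) = 6*((3 + 0)*(4 + 2)) = 6*(3*6) = 6*18 = 108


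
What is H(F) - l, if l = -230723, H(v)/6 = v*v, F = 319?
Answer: 841289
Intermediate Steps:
H(v) = 6*v**2 (H(v) = 6*(v*v) = 6*v**2)
H(F) - l = 6*319**2 - 1*(-230723) = 6*101761 + 230723 = 610566 + 230723 = 841289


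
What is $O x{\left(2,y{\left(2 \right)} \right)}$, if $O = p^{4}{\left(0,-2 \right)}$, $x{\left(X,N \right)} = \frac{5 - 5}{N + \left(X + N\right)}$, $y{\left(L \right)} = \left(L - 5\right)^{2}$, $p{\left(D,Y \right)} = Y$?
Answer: $0$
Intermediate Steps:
$y{\left(L \right)} = \left(-5 + L\right)^{2}$
$x{\left(X,N \right)} = 0$ ($x{\left(X,N \right)} = \frac{0}{N + \left(N + X\right)} = \frac{0}{X + 2 N} = 0$)
$O = 16$ ($O = \left(-2\right)^{4} = 16$)
$O x{\left(2,y{\left(2 \right)} \right)} = 16 \cdot 0 = 0$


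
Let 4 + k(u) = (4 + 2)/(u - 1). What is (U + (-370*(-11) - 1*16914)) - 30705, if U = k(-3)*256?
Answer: -44957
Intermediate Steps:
k(u) = -4 + 6/(-1 + u) (k(u) = -4 + (4 + 2)/(u - 1) = -4 + 6/(-1 + u))
U = -1408 (U = (2*(5 - 2*(-3))/(-1 - 3))*256 = (2*(5 + 6)/(-4))*256 = (2*(-¼)*11)*256 = -11/2*256 = -1408)
(U + (-370*(-11) - 1*16914)) - 30705 = (-1408 + (-370*(-11) - 1*16914)) - 30705 = (-1408 + (4070 - 16914)) - 30705 = (-1408 - 12844) - 30705 = -14252 - 30705 = -44957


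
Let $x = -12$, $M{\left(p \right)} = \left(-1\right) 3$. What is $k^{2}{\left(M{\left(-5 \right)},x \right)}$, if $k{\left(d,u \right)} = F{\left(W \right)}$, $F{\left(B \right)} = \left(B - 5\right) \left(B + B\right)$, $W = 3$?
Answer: $144$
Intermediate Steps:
$M{\left(p \right)} = -3$
$F{\left(B \right)} = 2 B \left(-5 + B\right)$ ($F{\left(B \right)} = \left(-5 + B\right) 2 B = 2 B \left(-5 + B\right)$)
$k{\left(d,u \right)} = -12$ ($k{\left(d,u \right)} = 2 \cdot 3 \left(-5 + 3\right) = 2 \cdot 3 \left(-2\right) = -12$)
$k^{2}{\left(M{\left(-5 \right)},x \right)} = \left(-12\right)^{2} = 144$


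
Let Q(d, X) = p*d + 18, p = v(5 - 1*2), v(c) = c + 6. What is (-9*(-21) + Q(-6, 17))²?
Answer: 23409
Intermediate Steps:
v(c) = 6 + c
p = 9 (p = 6 + (5 - 1*2) = 6 + (5 - 2) = 6 + 3 = 9)
Q(d, X) = 18 + 9*d (Q(d, X) = 9*d + 18 = 18 + 9*d)
(-9*(-21) + Q(-6, 17))² = (-9*(-21) + (18 + 9*(-6)))² = (189 + (18 - 54))² = (189 - 36)² = 153² = 23409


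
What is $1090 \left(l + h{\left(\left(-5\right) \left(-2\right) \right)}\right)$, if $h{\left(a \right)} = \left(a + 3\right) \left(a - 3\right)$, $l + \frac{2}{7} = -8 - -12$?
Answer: $\frac{722670}{7} \approx 1.0324 \cdot 10^{5}$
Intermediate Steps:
$l = \frac{26}{7}$ ($l = - \frac{2}{7} - -4 = - \frac{2}{7} + \left(-8 + 12\right) = - \frac{2}{7} + 4 = \frac{26}{7} \approx 3.7143$)
$h{\left(a \right)} = \left(-3 + a\right) \left(3 + a\right)$ ($h{\left(a \right)} = \left(3 + a\right) \left(-3 + a\right) = \left(-3 + a\right) \left(3 + a\right)$)
$1090 \left(l + h{\left(\left(-5\right) \left(-2\right) \right)}\right) = 1090 \left(\frac{26}{7} - \left(9 - \left(\left(-5\right) \left(-2\right)\right)^{2}\right)\right) = 1090 \left(\frac{26}{7} - \left(9 - 10^{2}\right)\right) = 1090 \left(\frac{26}{7} + \left(-9 + 100\right)\right) = 1090 \left(\frac{26}{7} + 91\right) = 1090 \cdot \frac{663}{7} = \frac{722670}{7}$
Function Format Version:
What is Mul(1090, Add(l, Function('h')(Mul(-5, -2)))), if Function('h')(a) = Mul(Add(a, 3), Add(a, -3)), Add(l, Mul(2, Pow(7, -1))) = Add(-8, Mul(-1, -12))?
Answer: Rational(722670, 7) ≈ 1.0324e+5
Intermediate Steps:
l = Rational(26, 7) (l = Add(Rational(-2, 7), Add(-8, Mul(-1, -12))) = Add(Rational(-2, 7), Add(-8, 12)) = Add(Rational(-2, 7), 4) = Rational(26, 7) ≈ 3.7143)
Function('h')(a) = Mul(Add(-3, a), Add(3, a)) (Function('h')(a) = Mul(Add(3, a), Add(-3, a)) = Mul(Add(-3, a), Add(3, a)))
Mul(1090, Add(l, Function('h')(Mul(-5, -2)))) = Mul(1090, Add(Rational(26, 7), Add(-9, Pow(Mul(-5, -2), 2)))) = Mul(1090, Add(Rational(26, 7), Add(-9, Pow(10, 2)))) = Mul(1090, Add(Rational(26, 7), Add(-9, 100))) = Mul(1090, Add(Rational(26, 7), 91)) = Mul(1090, Rational(663, 7)) = Rational(722670, 7)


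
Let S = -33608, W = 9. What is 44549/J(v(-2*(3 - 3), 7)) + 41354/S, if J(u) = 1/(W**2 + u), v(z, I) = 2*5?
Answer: 68122706359/16804 ≈ 4.0540e+6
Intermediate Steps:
v(z, I) = 10
J(u) = 1/(81 + u) (J(u) = 1/(9**2 + u) = 1/(81 + u))
44549/J(v(-2*(3 - 3), 7)) + 41354/S = 44549/(1/(81 + 10)) + 41354/(-33608) = 44549/(1/91) + 41354*(-1/33608) = 44549/(1/91) - 20677/16804 = 44549*91 - 20677/16804 = 4053959 - 20677/16804 = 68122706359/16804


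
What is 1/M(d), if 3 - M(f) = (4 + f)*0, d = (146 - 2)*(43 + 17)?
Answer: ⅓ ≈ 0.33333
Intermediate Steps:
d = 8640 (d = 144*60 = 8640)
M(f) = 3 (M(f) = 3 - (4 + f)*0 = 3 - 1*0 = 3 + 0 = 3)
1/M(d) = 1/3 = ⅓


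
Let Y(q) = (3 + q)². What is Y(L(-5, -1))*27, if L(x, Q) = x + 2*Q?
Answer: 432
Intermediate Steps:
Y(L(-5, -1))*27 = (3 + (-5 + 2*(-1)))²*27 = (3 + (-5 - 2))²*27 = (3 - 7)²*27 = (-4)²*27 = 16*27 = 432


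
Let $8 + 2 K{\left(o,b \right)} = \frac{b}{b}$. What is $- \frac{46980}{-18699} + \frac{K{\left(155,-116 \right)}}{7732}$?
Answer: $\frac{242122609}{96387112} \approx 2.512$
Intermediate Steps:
$K{\left(o,b \right)} = - \frac{7}{2}$ ($K{\left(o,b \right)} = -4 + \frac{b \frac{1}{b}}{2} = -4 + \frac{1}{2} \cdot 1 = -4 + \frac{1}{2} = - \frac{7}{2}$)
$- \frac{46980}{-18699} + \frac{K{\left(155,-116 \right)}}{7732} = - \frac{46980}{-18699} - \frac{7}{2 \cdot 7732} = \left(-46980\right) \left(- \frac{1}{18699}\right) - \frac{7}{15464} = \frac{15660}{6233} - \frac{7}{15464} = \frac{242122609}{96387112}$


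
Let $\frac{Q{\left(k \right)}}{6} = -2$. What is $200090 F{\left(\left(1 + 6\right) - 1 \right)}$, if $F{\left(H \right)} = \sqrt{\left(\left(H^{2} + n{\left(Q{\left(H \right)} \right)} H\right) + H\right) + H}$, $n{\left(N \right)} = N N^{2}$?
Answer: $800360 i \sqrt{645} \approx 2.0327 \cdot 10^{7} i$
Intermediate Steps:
$Q{\left(k \right)} = -12$ ($Q{\left(k \right)} = 6 \left(-2\right) = -12$)
$n{\left(N \right)} = N^{3}$
$F{\left(H \right)} = \sqrt{H^{2} - 1726 H}$ ($F{\left(H \right)} = \sqrt{\left(\left(H^{2} + \left(-12\right)^{3} H\right) + H\right) + H} = \sqrt{\left(\left(H^{2} - 1728 H\right) + H\right) + H} = \sqrt{\left(H^{2} - 1727 H\right) + H} = \sqrt{H^{2} - 1726 H}$)
$200090 F{\left(\left(1 + 6\right) - 1 \right)} = 200090 \sqrt{\left(\left(1 + 6\right) - 1\right) \left(-1726 + \left(\left(1 + 6\right) - 1\right)\right)} = 200090 \sqrt{\left(7 - 1\right) \left(-1726 + \left(7 - 1\right)\right)} = 200090 \sqrt{6 \left(-1726 + 6\right)} = 200090 \sqrt{6 \left(-1720\right)} = 200090 \sqrt{-10320} = 200090 \cdot 4 i \sqrt{645} = 800360 i \sqrt{645}$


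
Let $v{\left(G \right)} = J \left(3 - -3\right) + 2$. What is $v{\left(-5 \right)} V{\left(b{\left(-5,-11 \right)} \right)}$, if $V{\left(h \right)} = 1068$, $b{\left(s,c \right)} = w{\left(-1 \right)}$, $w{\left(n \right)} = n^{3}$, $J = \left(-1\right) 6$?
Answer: $-36312$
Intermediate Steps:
$J = -6$
$b{\left(s,c \right)} = -1$ ($b{\left(s,c \right)} = \left(-1\right)^{3} = -1$)
$v{\left(G \right)} = -34$ ($v{\left(G \right)} = - 6 \left(3 - -3\right) + 2 = - 6 \left(3 + 3\right) + 2 = \left(-6\right) 6 + 2 = -36 + 2 = -34$)
$v{\left(-5 \right)} V{\left(b{\left(-5,-11 \right)} \right)} = \left(-34\right) 1068 = -36312$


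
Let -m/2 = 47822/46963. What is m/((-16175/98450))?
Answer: 376646072/30385061 ≈ 12.396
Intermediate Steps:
m = -95644/46963 ≈ -2.0366
m/((-16175/98450)) = -95644/(46963*((-16175/98450))) = -95644/(46963*((-16175*1/98450))) = -95644/(46963*(-647/3938)) = -95644/46963*(-3938/647) = 376646072/30385061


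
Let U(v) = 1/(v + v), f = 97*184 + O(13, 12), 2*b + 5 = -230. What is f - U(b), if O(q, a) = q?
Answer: 4197336/235 ≈ 17861.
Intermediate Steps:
b = -235/2 (b = -5/2 + (1/2)*(-230) = -5/2 - 115 = -235/2 ≈ -117.50)
f = 17861 (f = 97*184 + 13 = 17848 + 13 = 17861)
U(v) = 1/(2*v)
f - U(b) = 17861 - 1/(2*(-235/2)) = 17861 - (-2)/(2*235) = 17861 - 1*(-1/235) = 17861 + 1/235 = 4197336/235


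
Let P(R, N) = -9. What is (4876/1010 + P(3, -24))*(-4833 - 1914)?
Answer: 14215929/505 ≈ 28150.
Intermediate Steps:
(4876/1010 + P(3, -24))*(-4833 - 1914) = (4876/1010 - 9)*(-4833 - 1914) = (4876*(1/1010) - 9)*(-6747) = (2438/505 - 9)*(-6747) = -2107/505*(-6747) = 14215929/505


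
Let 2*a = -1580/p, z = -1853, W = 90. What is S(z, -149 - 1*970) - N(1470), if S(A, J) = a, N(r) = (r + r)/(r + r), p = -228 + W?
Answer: 326/69 ≈ 4.7246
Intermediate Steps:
p = -138 (p = -228 + 90 = -138)
N(r) = 1 (N(r) = (2*r)/((2*r)) = (2*r)*(1/(2*r)) = 1)
a = 395/69 (a = (-1580/(-138))/2 = (-1580*(-1/138))/2 = (½)*(790/69) = 395/69 ≈ 5.7246)
S(A, J) = 395/69
S(z, -149 - 1*970) - N(1470) = 395/69 - 1*1 = 395/69 - 1 = 326/69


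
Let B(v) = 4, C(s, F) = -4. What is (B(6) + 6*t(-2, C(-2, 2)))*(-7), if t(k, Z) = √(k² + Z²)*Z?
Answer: -28 + 336*√5 ≈ 723.32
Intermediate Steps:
t(k, Z) = Z*√(Z² + k²) (t(k, Z) = √(Z² + k²)*Z = Z*√(Z² + k²))
(B(6) + 6*t(-2, C(-2, 2)))*(-7) = (4 + 6*(-4*√((-4)² + (-2)²)))*(-7) = (4 + 6*(-4*√(16 + 4)))*(-7) = (4 + 6*(-8*√5))*(-7) = (4 - 48*√5)*(-7) = -28 + 336*√5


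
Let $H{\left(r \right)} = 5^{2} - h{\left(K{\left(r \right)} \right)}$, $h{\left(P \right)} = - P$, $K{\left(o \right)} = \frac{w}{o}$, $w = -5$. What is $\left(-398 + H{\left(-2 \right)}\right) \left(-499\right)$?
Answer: $\frac{369759}{2} \approx 1.8488 \cdot 10^{5}$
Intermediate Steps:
$K{\left(o \right)} = - \frac{5}{o}$
$H{\left(r \right)} = 25 - \frac{5}{r}$ ($H{\left(r \right)} = 5^{2} - - \frac{-5}{r} = 25 - \frac{5}{r}$)
$\left(-398 + H{\left(-2 \right)}\right) \left(-499\right) = \left(-398 + \left(25 - \frac{5}{-2}\right)\right) \left(-499\right) = \left(-398 + \left(25 - - \frac{5}{2}\right)\right) \left(-499\right) = \left(-398 + \left(25 + \frac{5}{2}\right)\right) \left(-499\right) = \left(-398 + \frac{55}{2}\right) \left(-499\right) = \left(- \frac{741}{2}\right) \left(-499\right) = \frac{369759}{2}$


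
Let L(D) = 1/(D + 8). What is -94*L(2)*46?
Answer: -2162/5 ≈ -432.40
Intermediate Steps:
L(D) = 1/(8 + D)
-94*L(2)*46 = -94/(8 + 2)*46 = -94/10*46 = -94*⅒*46 = -47/5*46 = -2162/5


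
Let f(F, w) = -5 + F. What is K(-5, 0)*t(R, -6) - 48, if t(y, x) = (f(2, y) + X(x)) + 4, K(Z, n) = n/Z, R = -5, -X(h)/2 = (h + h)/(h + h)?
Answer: -48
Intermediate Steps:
X(h) = -2 (X(h) = -2*(h + h)/(h + h) = -2*2*h/(2*h) = -2*2*h*1/(2*h) = -2*1 = -2)
t(y, x) = -1 (t(y, x) = ((-5 + 2) - 2) + 4 = (-3 - 2) + 4 = -5 + 4 = -1)
K(-5, 0)*t(R, -6) - 48 = (0/(-5))*(-1) - 48 = (0*(-1/5))*(-1) - 48 = 0*(-1) - 48 = 0 - 48 = -48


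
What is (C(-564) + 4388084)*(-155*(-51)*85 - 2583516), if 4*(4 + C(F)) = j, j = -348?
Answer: -8388047926863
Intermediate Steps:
C(F) = -91 (C(F) = -4 + (¼)*(-348) = -4 - 87 = -91)
(C(-564) + 4388084)*(-155*(-51)*85 - 2583516) = (-91 + 4388084)*(-155*(-51)*85 - 2583516) = 4387993*(7905*85 - 2583516) = 4387993*(671925 - 2583516) = 4387993*(-1911591) = -8388047926863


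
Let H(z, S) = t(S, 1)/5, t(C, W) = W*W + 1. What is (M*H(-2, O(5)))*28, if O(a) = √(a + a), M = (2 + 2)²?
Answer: 896/5 ≈ 179.20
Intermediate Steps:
M = 16 (M = 4² = 16)
t(C, W) = 1 + W² (t(C, W) = W² + 1 = 1 + W²)
O(a) = √2*√a (O(a) = √(2*a) = √2*√a)
H(z, S) = ⅖ (H(z, S) = (1 + 1²)/5 = (1 + 1)*(⅕) = 2*(⅕) = ⅖)
(M*H(-2, O(5)))*28 = (16*(⅖))*28 = (32/5)*28 = 896/5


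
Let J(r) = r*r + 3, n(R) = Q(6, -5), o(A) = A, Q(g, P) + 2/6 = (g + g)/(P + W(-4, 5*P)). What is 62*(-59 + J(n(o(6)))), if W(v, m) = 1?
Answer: -25048/9 ≈ -2783.1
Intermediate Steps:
Q(g, P) = -⅓ + 2*g/(1 + P) (Q(g, P) = -⅓ + (g + g)/(P + 1) = -⅓ + (2*g)/(1 + P) = -⅓ + 2*g/(1 + P))
n(R) = -10/3 (n(R) = (-1 - 1*(-5) + 6*6)/(3*(1 - 5)) = (⅓)*(-1 + 5 + 36)/(-4) = (⅓)*(-¼)*40 = -10/3)
J(r) = 3 + r² (J(r) = r² + 3 = 3 + r²)
62*(-59 + J(n(o(6)))) = 62*(-59 + (3 + (-10/3)²)) = 62*(-59 + (3 + 100/9)) = 62*(-59 + 127/9) = 62*(-404/9) = -25048/9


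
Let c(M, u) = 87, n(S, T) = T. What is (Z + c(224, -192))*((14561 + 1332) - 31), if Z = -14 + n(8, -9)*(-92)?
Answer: 14291662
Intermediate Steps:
Z = 814 (Z = -14 - 9*(-92) = -14 + 828 = 814)
(Z + c(224, -192))*((14561 + 1332) - 31) = (814 + 87)*((14561 + 1332) - 31) = 901*(15893 - 31) = 901*15862 = 14291662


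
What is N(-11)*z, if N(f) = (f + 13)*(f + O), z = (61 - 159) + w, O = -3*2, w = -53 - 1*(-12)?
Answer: 4726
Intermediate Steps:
w = -41 (w = -53 + 12 = -41)
O = -6
z = -139 (z = (61 - 159) - 41 = -98 - 41 = -139)
N(f) = (-6 + f)*(13 + f) (N(f) = (f + 13)*(f - 6) = (13 + f)*(-6 + f) = (-6 + f)*(13 + f))
N(-11)*z = (-78 + (-11)² + 7*(-11))*(-139) = (-78 + 121 - 77)*(-139) = -34*(-139) = 4726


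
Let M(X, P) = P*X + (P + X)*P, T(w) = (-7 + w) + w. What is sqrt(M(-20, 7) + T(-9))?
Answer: 16*I ≈ 16.0*I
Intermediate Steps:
T(w) = -7 + 2*w
M(X, P) = P*X + P*(P + X)
sqrt(M(-20, 7) + T(-9)) = sqrt(7*(7 + 2*(-20)) + (-7 + 2*(-9))) = sqrt(7*(7 - 40) + (-7 - 18)) = sqrt(7*(-33) - 25) = sqrt(-231 - 25) = sqrt(-256) = 16*I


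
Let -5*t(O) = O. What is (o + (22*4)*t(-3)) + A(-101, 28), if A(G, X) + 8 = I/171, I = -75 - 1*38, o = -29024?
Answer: -24777781/855 ≈ -28980.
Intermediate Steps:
t(O) = -O/5
I = -113 (I = -75 - 38 = -113)
A(G, X) = -1481/171 (A(G, X) = -8 - 113/171 = -1481/171)
(o + (22*4)*t(-3)) + A(-101, 28) = (-29024 + (22*4)*(-1/5*(-3))) - 1481/171 = (-29024 + 88*(3/5)) - 1481/171 = (-29024 + 264/5) - 1481/171 = -144856/5 - 1481/171 = -24777781/855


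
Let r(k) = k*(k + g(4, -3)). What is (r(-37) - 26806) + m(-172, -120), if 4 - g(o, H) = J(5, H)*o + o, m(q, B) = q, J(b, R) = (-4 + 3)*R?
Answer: -25165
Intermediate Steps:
J(b, R) = -R
g(o, H) = 4 - o + H*o (g(o, H) = 4 - ((-H)*o + o) = 4 - (-H*o + o) = 4 - (o - H*o) = 4 + (-o + H*o) = 4 - o + H*o)
r(k) = k*(-12 + k) (r(k) = k*(k + (4 - 1*4 - 3*4)) = k*(k + (4 - 4 - 12)) = k*(k - 12) = k*(-12 + k))
(r(-37) - 26806) + m(-172, -120) = (-37*(-12 - 37) - 26806) - 172 = (-37*(-49) - 26806) - 172 = (1813 - 26806) - 172 = -24993 - 172 = -25165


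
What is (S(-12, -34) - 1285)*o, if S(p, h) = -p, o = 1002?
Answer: -1275546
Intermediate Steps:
(S(-12, -34) - 1285)*o = (-1*(-12) - 1285)*1002 = (12 - 1285)*1002 = -1273*1002 = -1275546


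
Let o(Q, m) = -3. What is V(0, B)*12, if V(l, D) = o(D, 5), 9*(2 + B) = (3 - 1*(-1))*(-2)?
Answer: -36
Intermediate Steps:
B = -26/9 (B = -2 + ((3 - 1*(-1))*(-2))/9 = -2 + ((3 + 1)*(-2))/9 = -2 + (4*(-2))/9 = -2 + (⅑)*(-8) = -2 - 8/9 = -26/9 ≈ -2.8889)
V(l, D) = -3
V(0, B)*12 = -3*12 = -36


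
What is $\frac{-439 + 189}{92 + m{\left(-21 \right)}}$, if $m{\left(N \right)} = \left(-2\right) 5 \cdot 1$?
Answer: $- \frac{125}{41} \approx -3.0488$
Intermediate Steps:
$m{\left(N \right)} = -10$ ($m{\left(N \right)} = \left(-10\right) 1 = -10$)
$\frac{-439 + 189}{92 + m{\left(-21 \right)}} = \frac{-439 + 189}{92 - 10} = - \frac{250}{82} = \left(-250\right) \frac{1}{82} = - \frac{125}{41}$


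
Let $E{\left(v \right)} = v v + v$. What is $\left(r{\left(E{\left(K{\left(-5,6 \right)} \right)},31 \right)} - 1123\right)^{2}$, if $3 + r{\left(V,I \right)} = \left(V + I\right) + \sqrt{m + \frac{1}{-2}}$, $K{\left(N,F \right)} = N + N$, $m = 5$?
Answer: $\frac{2020059}{2} - 3015 \sqrt{2} \approx 1.0058 \cdot 10^{6}$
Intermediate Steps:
$K{\left(N,F \right)} = 2 N$
$E{\left(v \right)} = v + v^{2}$ ($E{\left(v \right)} = v^{2} + v = v + v^{2}$)
$r{\left(V,I \right)} = -3 + I + V + \frac{3 \sqrt{2}}{2}$ ($r{\left(V,I \right)} = -3 + \left(\left(V + I\right) + \sqrt{5 + \frac{1}{-2}}\right) = -3 + \left(\left(I + V\right) + \sqrt{5 - \frac{1}{2}}\right) = -3 + \left(\left(I + V\right) + \sqrt{\frac{9}{2}}\right) = -3 + \left(\left(I + V\right) + \frac{3 \sqrt{2}}{2}\right) = -3 + \left(I + V + \frac{3 \sqrt{2}}{2}\right) = -3 + I + V + \frac{3 \sqrt{2}}{2}$)
$\left(r{\left(E{\left(K{\left(-5,6 \right)} \right)},31 \right)} - 1123\right)^{2} = \left(\left(-3 + 31 + 2 \left(-5\right) \left(1 + 2 \left(-5\right)\right) + \frac{3 \sqrt{2}}{2}\right) - 1123\right)^{2} = \left(\left(-3 + 31 - 10 \left(1 - 10\right) + \frac{3 \sqrt{2}}{2}\right) - 1123\right)^{2} = \left(\left(-3 + 31 - -90 + \frac{3 \sqrt{2}}{2}\right) - 1123\right)^{2} = \left(\left(-3 + 31 + 90 + \frac{3 \sqrt{2}}{2}\right) - 1123\right)^{2} = \left(\left(118 + \frac{3 \sqrt{2}}{2}\right) - 1123\right)^{2} = \left(-1005 + \frac{3 \sqrt{2}}{2}\right)^{2}$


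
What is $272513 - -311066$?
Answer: $583579$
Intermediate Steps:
$272513 - -311066 = 272513 + 311066 = 583579$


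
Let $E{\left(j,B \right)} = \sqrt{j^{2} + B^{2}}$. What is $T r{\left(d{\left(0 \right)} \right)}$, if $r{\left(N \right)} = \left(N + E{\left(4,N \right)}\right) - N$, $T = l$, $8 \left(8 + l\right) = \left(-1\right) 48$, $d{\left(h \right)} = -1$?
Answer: $- 14 \sqrt{17} \approx -57.724$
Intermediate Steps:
$l = -14$ ($l = -8 + \frac{\left(-1\right) 48}{8} = -8 + \frac{1}{8} \left(-48\right) = -8 - 6 = -14$)
$T = -14$
$E{\left(j,B \right)} = \sqrt{B^{2} + j^{2}}$
$r{\left(N \right)} = \sqrt{16 + N^{2}}$ ($r{\left(N \right)} = \left(N + \sqrt{N^{2} + 4^{2}}\right) - N = \left(N + \sqrt{N^{2} + 16}\right) - N = \left(N + \sqrt{16 + N^{2}}\right) - N = \sqrt{16 + N^{2}}$)
$T r{\left(d{\left(0 \right)} \right)} = - 14 \sqrt{16 + \left(-1\right)^{2}} = - 14 \sqrt{16 + 1} = - 14 \sqrt{17}$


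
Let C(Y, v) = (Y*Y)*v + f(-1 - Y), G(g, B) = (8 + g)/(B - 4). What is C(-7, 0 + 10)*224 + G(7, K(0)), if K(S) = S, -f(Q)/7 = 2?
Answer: 426481/4 ≈ 1.0662e+5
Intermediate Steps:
f(Q) = -14 (f(Q) = -7*2 = -14)
G(g, B) = (8 + g)/(-4 + B)
C(Y, v) = -14 + v*Y² (C(Y, v) = (Y*Y)*v - 14 = Y²*v - 14 = v*Y² - 14 = -14 + v*Y²)
C(-7, 0 + 10)*224 + G(7, K(0)) = (-14 + (0 + 10)*(-7)²)*224 + (8 + 7)/(-4 + 0) = (-14 + 10*49)*224 + 15/(-4) = (-14 + 490)*224 - ¼*15 = 476*224 - 15/4 = 106624 - 15/4 = 426481/4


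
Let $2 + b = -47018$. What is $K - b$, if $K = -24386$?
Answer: $22634$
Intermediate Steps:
$b = -47020$ ($b = -2 - 47018 = -47020$)
$K - b = -24386 - -47020 = -24386 + 47020 = 22634$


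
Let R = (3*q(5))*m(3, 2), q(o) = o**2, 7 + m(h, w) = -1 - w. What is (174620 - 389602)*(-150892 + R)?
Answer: 32600300444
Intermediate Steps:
m(h, w) = -8 - w (m(h, w) = -7 + (-1 - w) = -8 - w)
R = -750 (R = (3*5**2)*(-8 - 1*2) = (3*25)*(-8 - 2) = 75*(-10) = -750)
(174620 - 389602)*(-150892 + R) = (174620 - 389602)*(-150892 - 750) = -214982*(-151642) = 32600300444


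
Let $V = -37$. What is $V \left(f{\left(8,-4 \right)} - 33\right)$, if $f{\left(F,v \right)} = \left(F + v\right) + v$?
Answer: $1221$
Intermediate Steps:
$f{\left(F,v \right)} = F + 2 v$
$V \left(f{\left(8,-4 \right)} - 33\right) = - 37 \left(\left(8 + 2 \left(-4\right)\right) - 33\right) = - 37 \left(\left(8 - 8\right) - 33\right) = - 37 \left(0 - 33\right) = \left(-37\right) \left(-33\right) = 1221$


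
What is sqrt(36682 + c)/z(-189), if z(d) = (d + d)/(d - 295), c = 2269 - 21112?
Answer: 242*sqrt(17839)/189 ≈ 171.02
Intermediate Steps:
c = -18843
z(d) = 2*d/(-295 + d) (z(d) = (2*d)/(-295 + d) = 2*d/(-295 + d))
sqrt(36682 + c)/z(-189) = sqrt(36682 - 18843)/((2*(-189)/(-295 - 189))) = sqrt(17839)/((2*(-189)/(-484))) = sqrt(17839)/((2*(-189)*(-1/484))) = sqrt(17839)/(189/242) = sqrt(17839)*(242/189) = 242*sqrt(17839)/189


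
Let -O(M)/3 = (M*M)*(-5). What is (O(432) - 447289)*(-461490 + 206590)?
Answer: -599542897900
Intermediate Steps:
O(M) = 15*M² (O(M) = -3*M*M*(-5) = -3*M²*(-5) = -(-15)*M² = 15*M²)
(O(432) - 447289)*(-461490 + 206590) = (15*432² - 447289)*(-461490 + 206590) = (15*186624 - 447289)*(-254900) = (2799360 - 447289)*(-254900) = 2352071*(-254900) = -599542897900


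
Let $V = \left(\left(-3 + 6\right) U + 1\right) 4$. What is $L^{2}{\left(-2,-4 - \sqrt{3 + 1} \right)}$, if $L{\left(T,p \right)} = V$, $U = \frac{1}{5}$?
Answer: $\frac{1024}{25} \approx 40.96$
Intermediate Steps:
$U = \frac{1}{5} \approx 0.2$
$V = \frac{32}{5}$ ($V = \left(\left(-3 + 6\right) \frac{1}{5} + 1\right) 4 = \left(3 \cdot \frac{1}{5} + 1\right) 4 = \left(\frac{3}{5} + 1\right) 4 = \frac{8}{5} \cdot 4 = \frac{32}{5} \approx 6.4$)
$L{\left(T,p \right)} = \frac{32}{5}$
$L^{2}{\left(-2,-4 - \sqrt{3 + 1} \right)} = \left(\frac{32}{5}\right)^{2} = \frac{1024}{25}$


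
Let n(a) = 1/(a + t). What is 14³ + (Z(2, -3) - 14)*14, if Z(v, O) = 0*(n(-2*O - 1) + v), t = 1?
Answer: 2548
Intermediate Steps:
n(a) = 1/(1 + a) (n(a) = 1/(a + 1) = 1/(1 + a))
Z(v, O) = 0 (Z(v, O) = 0*(1/(1 + (-2*O - 1)) + v) = 0*(1/(1 + (-1 - 2*O)) + v) = 0*(1/(-2*O) + v) = 0*(-1/(2*O) + v) = 0*(v - 1/(2*O)) = 0)
14³ + (Z(2, -3) - 14)*14 = 14³ + (0 - 14)*14 = 2744 - 14*14 = 2744 - 196 = 2548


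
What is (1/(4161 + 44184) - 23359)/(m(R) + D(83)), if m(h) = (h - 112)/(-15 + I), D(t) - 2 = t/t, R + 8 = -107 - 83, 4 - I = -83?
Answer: 13551490248/757405 ≈ 17892.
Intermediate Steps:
I = 87 (I = 4 - 1*(-83) = 4 + 83 = 87)
R = -198 (R = -8 + (-107 - 83) = -8 - 190 = -198)
D(t) = 3 (D(t) = 2 + t/t = 2 + 1 = 3)
m(h) = -14/9 + h/72 (m(h) = (h - 112)/(-15 + 87) = (-112 + h)/72 = (-112 + h)*(1/72) = -14/9 + h/72)
(1/(4161 + 44184) - 23359)/(m(R) + D(83)) = (1/(4161 + 44184) - 23359)/((-14/9 + (1/72)*(-198)) + 3) = (1/48345 - 23359)/((-14/9 - 11/4) + 3) = (1/48345 - 23359)/(-155/36 + 3) = -1129290854/(48345*(-47/36)) = -1129290854/48345*(-36/47) = 13551490248/757405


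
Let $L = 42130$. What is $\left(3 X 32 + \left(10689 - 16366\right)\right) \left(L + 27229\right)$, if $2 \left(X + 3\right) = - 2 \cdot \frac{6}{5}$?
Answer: $- \frac{2108582959}{5} \approx -4.2172 \cdot 10^{8}$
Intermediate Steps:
$X = - \frac{21}{5}$ ($X = -3 + \frac{\left(-2\right) \frac{6}{5}}{2} = -3 + \frac{1}{2} \left(- \frac{12}{5}\right) = -3 - \frac{6}{5} = - \frac{21}{5} \approx -4.2$)
$\left(3 X 32 + \left(10689 - 16366\right)\right) \left(L + 27229\right) = \left(3 \left(- \frac{21}{5}\right) 32 + \left(10689 - 16366\right)\right) \left(42130 + 27229\right) = \left(\left(- \frac{63}{5}\right) 32 - 5677\right) 69359 = \left(- \frac{2016}{5} - 5677\right) 69359 = \left(- \frac{30401}{5}\right) 69359 = - \frac{2108582959}{5}$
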